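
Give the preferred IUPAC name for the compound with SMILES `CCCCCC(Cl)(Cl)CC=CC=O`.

The longest carbon chain that includes the –CHO group and the multiple bond has 10 carbons, so the parent hydride is decane.
An aldehyde (terminal –CHO) is the principal characteristic group, giving the suffix -al.
A C=C double bond in the chain gives the infix -ene-.
The numbering direction is chosen so that the aldehyde carbon is C-1 by definition.
That gives the double bond between C-2 and C-3; two chloro groups at C-5.
The name is 5,5-dichlorodec-2-enal.

5,5-dichlorodec-2-enal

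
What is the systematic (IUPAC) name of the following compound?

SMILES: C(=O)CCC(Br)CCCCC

4-bromononanal

The longest chain bearing the –CHO group is 9 carbons long (nonane).
An aldehyde (terminal –CHO) is the principal characteristic group, giving the suffix -al.
Choose the numbering such that the aldehyde carbon is C-1 by definition.
That gives a bromo group at C-4.
Putting it together: 4-bromononanal.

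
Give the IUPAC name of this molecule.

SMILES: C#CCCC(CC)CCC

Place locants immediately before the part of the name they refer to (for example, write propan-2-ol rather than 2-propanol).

5-ethyloct-1-yne

Counting along the main chain through the multiple bond gives 8 carbons: the parent is octane.
There is one C≡C triple bond, indicated by the ending -yne.
Choose the numbering such that numbering from this end puts the triple bond at C-1 rather than C-7.
This places the triple bond between C-1 and C-2; an ethyl group at C-5.
Putting it together: 5-ethyloct-1-yne.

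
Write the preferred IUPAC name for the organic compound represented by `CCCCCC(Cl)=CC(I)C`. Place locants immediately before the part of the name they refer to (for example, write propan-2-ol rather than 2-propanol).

Counting along the main chain through the multiple bond gives 9 carbons: the parent is nonane.
There is one C=C double bond, indicated by the ending -ene.
Choose the numbering such that numbering from this end puts the double bond at C-3 rather than C-6.
With this numbering: the double bond between C-3 and C-4; a chloro group at C-4; an iodo group at C-2.
Prefixes are listed alphabetically: chloro, iodo.
The name is 4-chloro-2-iodonon-3-ene.

4-chloro-2-iodonon-3-ene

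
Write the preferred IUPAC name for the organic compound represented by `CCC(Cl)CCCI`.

The longest continuous carbon chain has 6 atoms, so the parent hydride is hexane.
Number the chain so that the substituent locant set {1,4} is lower than {3,6} at the first point of difference.
This places a chloro group at C-4; an iodo group at C-1.
Substituent prefixes are cited in alphabetical order (multiplying prefixes like di-/tri- are ignored for ordering).
The name is 4-chloro-1-iodohexane.

4-chloro-1-iodohexane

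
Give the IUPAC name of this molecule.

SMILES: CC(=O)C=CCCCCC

non-3-en-2-one

Counting along the main chain through the carbonyl and the multiple bond gives 9 carbons: the parent is nonane.
A ketone (C=O on an internal carbon) is the principal characteristic group, giving the suffix -one.
The chain contains a C=C double bond, so the unsaturation ending is -ene.
Choose the numbering such that numbering from this end puts the carbonyl group at C-2 rather than C-8.
This places the carbonyl at C-2; the double bond between C-3 and C-4.
Putting it together: non-3-en-2-one.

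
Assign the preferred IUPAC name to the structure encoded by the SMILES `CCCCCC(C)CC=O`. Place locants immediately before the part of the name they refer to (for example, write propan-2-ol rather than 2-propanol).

3-methyloctanal

Counting along the main chain through the –CHO group gives 8 carbons: the parent is octane.
The principal characteristic group is an aldehyde (terminal –CHO), named with the suffix -al.
Choose the numbering such that the aldehyde carbon is C-1 by definition.
That gives a methyl group at C-3.
Putting it together: 3-methyloctanal.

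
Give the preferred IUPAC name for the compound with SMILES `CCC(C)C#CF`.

The longest chain bearing the multiple bond is 5 carbons long (pentane).
The chain contains a C≡C triple bond, so the unsaturation ending is -yne.
Choose the numbering such that numbering from this end puts the triple bond at C-1 rather than C-4.
With this numbering: the triple bond between C-1 and C-2; a fluoro group at C-1; a methyl group at C-3.
Substituent prefixes are cited in alphabetical order (multiplying prefixes like di-/tri- are ignored for ordering).
The name is 1-fluoro-3-methylpent-1-yne.

1-fluoro-3-methylpent-1-yne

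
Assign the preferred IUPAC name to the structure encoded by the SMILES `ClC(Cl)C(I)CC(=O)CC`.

6,6-dichloro-5-iodohexan-3-one

Counting along the main chain through the carbonyl gives 6 carbons: the parent is hexane.
The principal characteristic group is a ketone (C=O on an internal carbon), named with the suffix -one.
Number the chain so that numbering from this end puts the carbonyl group at C-3 rather than C-4.
With this numbering: the carbonyl at C-3; two chloro groups at C-6; an iodo group at C-5.
The substituents are ordered alphabetically, ignoring any di-/tri- multipliers.
The name is 6,6-dichloro-5-iodohexan-3-one.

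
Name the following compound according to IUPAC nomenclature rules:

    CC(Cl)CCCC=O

5-chlorohexanal

The longest carbon chain that includes the –CHO group has 6 carbons, so the parent hydride is hexane.
An aldehyde (terminal –CHO) is the principal characteristic group, giving the suffix -al.
The numbering direction is chosen so that the aldehyde carbon is C-1 by definition.
That gives a chloro group at C-5.
Assembling the pieces gives 5-chlorohexanal.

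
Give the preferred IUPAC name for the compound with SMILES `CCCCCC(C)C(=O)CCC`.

5-methyldecan-4-one

Counting along the main chain through the carbonyl gives 10 carbons: the parent is decane.
The highest-priority functional group is a ketone (C=O on an internal carbon), so the name ends in -one.
The numbering direction is chosen so that numbering from this end puts the carbonyl group at C-4 rather than C-7.
This places the carbonyl at C-4; a methyl group at C-5.
The name is 5-methyldecan-4-one.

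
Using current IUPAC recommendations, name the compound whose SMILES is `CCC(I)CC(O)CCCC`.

3-iodononan-5-ol

Counting along the main chain through the –OH group gives 9 carbons: the parent is nonane.
The principal characteristic group is an alcohol (–OH), named with the suffix -ol.
Number the chain so that the substituent locant set {3} is lower than {7} at the first point of difference.
That gives the hydroxyl at C-5; an iodo group at C-3.
Assembling the pieces gives 3-iodononan-5-ol.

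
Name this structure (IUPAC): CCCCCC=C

Counting along the main chain through the multiple bond gives 7 carbons: the parent is heptane.
A C=C double bond in the chain gives the infix -ene-.
The numbering direction is chosen so that numbering from this end puts the double bond at C-1 rather than C-6.
This places the double bond between C-1 and C-2.
The name is hept-1-ene.

hept-1-ene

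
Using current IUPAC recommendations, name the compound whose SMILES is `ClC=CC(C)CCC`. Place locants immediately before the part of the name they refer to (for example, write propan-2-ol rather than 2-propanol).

1-chloro-3-methylhex-1-ene

The longest carbon chain that includes the multiple bond has 6 carbons, so the parent hydride is hexane.
A C=C double bond in the chain gives the infix -ene-.
Choose the numbering such that numbering from this end puts the double bond at C-1 rather than C-5.
With this numbering: the double bond between C-1 and C-2; a chloro group at C-1; a methyl group at C-3.
Substituent prefixes are cited in alphabetical order (multiplying prefixes like di-/tri- are ignored for ordering).
The name is 1-chloro-3-methylhex-1-ene.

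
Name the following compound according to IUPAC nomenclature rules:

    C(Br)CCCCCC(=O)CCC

10-bromodecan-4-one

The longest chain bearing the carbonyl is 10 carbons long (decane).
The highest-priority functional group is a ketone (C=O on an internal carbon), so the name ends in -one.
The numbering direction is chosen so that numbering from this end puts the carbonyl group at C-4 rather than C-7.
This places the carbonyl at C-4; a bromo group at C-10.
Putting it together: 10-bromodecan-4-one.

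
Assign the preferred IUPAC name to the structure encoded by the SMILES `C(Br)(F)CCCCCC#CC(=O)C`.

10-bromo-10-fluorodec-3-yn-2-one

Counting along the main chain through the carbonyl and the multiple bond gives 10 carbons: the parent is decane.
The principal characteristic group is a ketone (C=O on an internal carbon), named with the suffix -one.
A C≡C triple bond in the chain gives the infix -yne-.
Number the chain so that numbering from this end puts the carbonyl group at C-2 rather than C-9.
With this numbering: the carbonyl at C-2; the triple bond between C-3 and C-4; a bromo group at C-10; a fluoro group at C-10.
Prefixes are listed alphabetically: bromo, fluoro.
The name is 10-bromo-10-fluorodec-3-yn-2-one.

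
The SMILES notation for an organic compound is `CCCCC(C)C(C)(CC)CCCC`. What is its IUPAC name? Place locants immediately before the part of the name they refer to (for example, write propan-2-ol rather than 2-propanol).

5-ethyl-5,6-dimethyldecane

The longest continuous carbon chain has 10 atoms, so the parent hydride is decane.
Choose the numbering such that the substituent locant set {5,5,6} is lower than {5,6,6} at the first point of difference.
With this numbering: an ethyl group at C-5; methyl groups at C-5 and C-6.
The substituents are ordered alphabetically, ignoring any di-/tri- multipliers.
The name is 5-ethyl-5,6-dimethyldecane.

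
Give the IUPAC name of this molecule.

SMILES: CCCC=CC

The longest chain bearing the multiple bond is 6 carbons long (hexane).
A C=C double bond in the chain gives the infix -ene-.
Number the chain so that numbering from this end puts the double bond at C-2 rather than C-4.
That gives the double bond between C-2 and C-3.
The name is hex-2-ene.

hex-2-ene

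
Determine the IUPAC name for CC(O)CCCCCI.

7-iodoheptan-2-ol

The longest carbon chain that includes the –OH group has 7 carbons, so the parent hydride is heptane.
An alcohol (–OH) is the principal characteristic group, giving the suffix -ol.
The numbering direction is chosen so that numbering from this end puts the hydroxyl group at C-2 rather than C-6.
With this numbering: the hydroxyl at C-2; an iodo group at C-7.
Assembling the pieces gives 7-iodoheptan-2-ol.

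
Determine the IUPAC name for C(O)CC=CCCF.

Counting along the main chain through the –OH group and the multiple bond gives 6 carbons: the parent is hexane.
The principal characteristic group is an alcohol (–OH), named with the suffix -ol.
There is one C=C double bond, indicated by the ending -ene.
Number the chain so that numbering from this end puts the hydroxyl group at C-1 rather than C-6.
That gives the hydroxyl at C-1; the double bond between C-3 and C-4; a fluoro group at C-6.
The name is 6-fluorohex-3-en-1-ol.

6-fluorohex-3-en-1-ol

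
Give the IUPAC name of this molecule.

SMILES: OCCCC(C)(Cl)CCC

Counting along the main chain through the –OH group gives 7 carbons: the parent is heptane.
An alcohol (–OH) is the principal characteristic group, giving the suffix -ol.
Choose the numbering such that numbering from this end puts the hydroxyl group at C-1 rather than C-7.
That gives the hydroxyl at C-1; a chloro group at C-4; a methyl group at C-4.
Substituent prefixes are cited in alphabetical order (multiplying prefixes like di-/tri- are ignored for ordering).
The name is 4-chloro-4-methylheptan-1-ol.

4-chloro-4-methylheptan-1-ol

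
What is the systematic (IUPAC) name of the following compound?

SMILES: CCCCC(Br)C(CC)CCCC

The longest continuous carbon chain has 10 atoms, so the parent hydride is decane.
Choose the numbering such that the locant sets are identical either way, so the alphabetically earlier bromo substituent takes the lower locant (5 rather than 6).
With this numbering: a bromo group at C-5; an ethyl group at C-6.
The substituents are ordered alphabetically, ignoring any di-/tri- multipliers.
The name is 5-bromo-6-ethyldecane.

5-bromo-6-ethyldecane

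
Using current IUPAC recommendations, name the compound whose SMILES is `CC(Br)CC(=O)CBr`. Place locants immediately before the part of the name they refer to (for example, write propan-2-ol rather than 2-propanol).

1,4-dibromopentan-2-one

The longest chain bearing the carbonyl is 5 carbons long (pentane).
A ketone (C=O on an internal carbon) is the principal characteristic group, giving the suffix -one.
Choose the numbering such that numbering from this end puts the carbonyl group at C-2 rather than C-4.
That gives the carbonyl at C-2; bromo groups at C-1 and C-4.
The name is 1,4-dibromopentan-2-one.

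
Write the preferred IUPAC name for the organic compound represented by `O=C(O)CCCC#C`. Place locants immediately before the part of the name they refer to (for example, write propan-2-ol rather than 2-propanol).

Counting along the main chain through the –COOH group and the multiple bond gives 6 carbons: the parent is hexane.
The principal characteristic group is a carboxylic acid (terminal –COOH), named with the suffix -oic acid.
The chain contains a C≡C triple bond, so the unsaturation ending is -yne.
Choose the numbering such that the carboxylic acid carbon is C-1 by definition.
With this numbering: the triple bond between C-5 and C-6.
The name is hex-5-ynoic acid.

hex-5-ynoic acid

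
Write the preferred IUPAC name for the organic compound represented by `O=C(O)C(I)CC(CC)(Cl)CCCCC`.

4-chloro-4-ethyl-2-iodononanoic acid

The longest carbon chain that includes the –COOH group has 9 carbons, so the parent hydride is nonane.
The highest-priority functional group is a carboxylic acid (terminal –COOH), so the name ends in -oic acid.
Number the chain so that the carboxylic acid carbon is C-1 by definition.
With this numbering: a chloro group at C-4; an ethyl group at C-4; an iodo group at C-2.
Substituent prefixes are cited in alphabetical order (multiplying prefixes like di-/tri- are ignored for ordering).
The name is 4-chloro-4-ethyl-2-iodononanoic acid.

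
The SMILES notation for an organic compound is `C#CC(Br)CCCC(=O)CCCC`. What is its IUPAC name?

The longest carbon chain that includes the carbonyl and the multiple bond has 11 carbons, so the parent hydride is undecane.
The highest-priority functional group is a ketone (C=O on an internal carbon), so the name ends in -one.
There is one C≡C triple bond, indicated by the ending -yne.
Choose the numbering such that numbering from this end puts the carbonyl group at C-5 rather than C-7.
With this numbering: the carbonyl at C-5; the triple bond between C-10 and C-11; a bromo group at C-9.
The name is 9-bromoundec-10-yn-5-one.

9-bromoundec-10-yn-5-one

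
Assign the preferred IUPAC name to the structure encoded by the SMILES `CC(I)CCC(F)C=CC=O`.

Counting along the main chain through the –CHO group and the multiple bond gives 8 carbons: the parent is octane.
The highest-priority functional group is an aldehyde (terminal –CHO), so the name ends in -al.
There is one C=C double bond, indicated by the ending -ene.
The numbering direction is chosen so that the aldehyde carbon is C-1 by definition.
This places the double bond between C-2 and C-3; a fluoro group at C-4; an iodo group at C-7.
The substituents are ordered alphabetically, ignoring any di-/tri- multipliers.
Assembling the pieces gives 4-fluoro-7-iodooct-2-enal.

4-fluoro-7-iodooct-2-enal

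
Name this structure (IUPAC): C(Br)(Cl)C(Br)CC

The longest continuous carbon chain has 4 atoms, so the parent hydride is butane.
Number the chain so that the substituent locant set {1,1,2} is lower than {3,4,4} at the first point of difference.
That gives bromo groups at C-1 and C-2; a chloro group at C-1.
Prefixes are listed alphabetically: bromo, chloro.
Assembling the pieces gives 1,2-dibromo-1-chlorobutane.

1,2-dibromo-1-chlorobutane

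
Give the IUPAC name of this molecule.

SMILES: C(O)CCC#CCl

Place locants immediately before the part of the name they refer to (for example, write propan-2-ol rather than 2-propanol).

5-chloropent-4-yn-1-ol

The longest carbon chain that includes the –OH group and the multiple bond has 5 carbons, so the parent hydride is pentane.
The principal characteristic group is an alcohol (–OH), named with the suffix -ol.
A C≡C triple bond in the chain gives the infix -yne-.
The numbering direction is chosen so that numbering from this end puts the hydroxyl group at C-1 rather than C-5.
This places the hydroxyl at C-1; the triple bond between C-4 and C-5; a chloro group at C-5.
Putting it together: 5-chloropent-4-yn-1-ol.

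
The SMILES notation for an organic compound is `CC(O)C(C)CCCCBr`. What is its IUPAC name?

The longest carbon chain that includes the –OH group has 7 carbons, so the parent hydride is heptane.
An alcohol (–OH) is the principal characteristic group, giving the suffix -ol.
Number the chain so that numbering from this end puts the hydroxyl group at C-2 rather than C-6.
That gives the hydroxyl at C-2; a bromo group at C-7; a methyl group at C-3.
Substituent prefixes are cited in alphabetical order (multiplying prefixes like di-/tri- are ignored for ordering).
Putting it together: 7-bromo-3-methylheptan-2-ol.

7-bromo-3-methylheptan-2-ol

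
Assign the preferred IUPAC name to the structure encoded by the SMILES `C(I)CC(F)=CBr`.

1-bromo-2-fluoro-4-iodobut-1-ene

The longest chain bearing the multiple bond is 4 carbons long (butane).
A C=C double bond in the chain gives the infix -ene-.
Choose the numbering such that numbering from this end puts the double bond at C-1 rather than C-3.
That gives the double bond between C-1 and C-2; a bromo group at C-1; a fluoro group at C-2; an iodo group at C-4.
Substituent prefixes are cited in alphabetical order (multiplying prefixes like di-/tri- are ignored for ordering).
The name is 1-bromo-2-fluoro-4-iodobut-1-ene.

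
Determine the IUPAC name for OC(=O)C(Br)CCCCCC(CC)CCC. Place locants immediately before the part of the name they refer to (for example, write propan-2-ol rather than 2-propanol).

2-bromo-8-ethylundecanoic acid

The longest chain bearing the –COOH group is 11 carbons long (undecane).
The highest-priority functional group is a carboxylic acid (terminal –COOH), so the name ends in -oic acid.
Number the chain so that the carboxylic acid carbon is C-1 by definition.
With this numbering: a bromo group at C-2; an ethyl group at C-8.
Substituent prefixes are cited in alphabetical order (multiplying prefixes like di-/tri- are ignored for ordering).
Assembling the pieces gives 2-bromo-8-ethylundecanoic acid.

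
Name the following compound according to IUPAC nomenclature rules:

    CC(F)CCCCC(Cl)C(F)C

The parent chain contains 9 carbons (nonane).
Number the chain so that the substituent locant set {2,3,8} is lower than {2,7,8} at the first point of difference.
This places a chloro group at C-3; fluoro groups at C-2 and C-8.
Prefixes are listed alphabetically: chloro, fluoro.
The name is 3-chloro-2,8-difluorononane.

3-chloro-2,8-difluorononane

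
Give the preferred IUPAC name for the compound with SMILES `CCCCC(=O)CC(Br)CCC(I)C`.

7-bromo-10-iodoundecan-5-one

The longest chain bearing the carbonyl is 11 carbons long (undecane).
The highest-priority functional group is a ketone (C=O on an internal carbon), so the name ends in -one.
Choose the numbering such that numbering from this end puts the carbonyl group at C-5 rather than C-7.
With this numbering: the carbonyl at C-5; a bromo group at C-7; an iodo group at C-10.
Prefixes are listed alphabetically: bromo, iodo.
Assembling the pieces gives 7-bromo-10-iodoundecan-5-one.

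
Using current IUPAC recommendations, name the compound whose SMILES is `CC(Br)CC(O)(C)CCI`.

The longest chain bearing the –OH group is 6 carbons long (hexane).
An alcohol (–OH) is the principal characteristic group, giving the suffix -ol.
Number the chain so that numbering from this end puts the hydroxyl group at C-3 rather than C-4.
With this numbering: the hydroxyl at C-3; a bromo group at C-5; an iodo group at C-1; a methyl group at C-3.
The substituents are ordered alphabetically, ignoring any di-/tri- multipliers.
Assembling the pieces gives 5-bromo-1-iodo-3-methylhexan-3-ol.

5-bromo-1-iodo-3-methylhexan-3-ol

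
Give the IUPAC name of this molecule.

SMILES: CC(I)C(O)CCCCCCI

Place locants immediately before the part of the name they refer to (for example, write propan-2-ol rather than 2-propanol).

2,9-diiodononan-3-ol

Counting along the main chain through the –OH group gives 9 carbons: the parent is nonane.
The highest-priority functional group is an alcohol (–OH), so the name ends in -ol.
Number the chain so that numbering from this end puts the hydroxyl group at C-3 rather than C-7.
This places the hydroxyl at C-3; iodo groups at C-2 and C-9.
Assembling the pieces gives 2,9-diiodononan-3-ol.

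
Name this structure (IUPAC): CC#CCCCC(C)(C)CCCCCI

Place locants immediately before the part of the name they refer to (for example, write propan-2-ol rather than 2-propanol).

12-iodo-7,7-dimethyldodec-2-yne

The longest carbon chain that includes the multiple bond has 12 carbons, so the parent hydride is dodecane.
The chain contains a C≡C triple bond, so the unsaturation ending is -yne.
Number the chain so that numbering from this end puts the triple bond at C-2 rather than C-10.
That gives the triple bond between C-2 and C-3; an iodo group at C-12; two methyl groups at C-7.
The substituents are ordered alphabetically, ignoring any di-/tri- multipliers.
The name is 12-iodo-7,7-dimethyldodec-2-yne.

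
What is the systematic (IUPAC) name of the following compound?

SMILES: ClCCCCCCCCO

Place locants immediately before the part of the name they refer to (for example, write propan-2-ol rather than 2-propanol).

The longest chain bearing the –OH group is 8 carbons long (octane).
The highest-priority functional group is an alcohol (–OH), so the name ends in -ol.
Choose the numbering such that numbering from this end puts the hydroxyl group at C-1 rather than C-8.
With this numbering: the hydroxyl at C-1; a chloro group at C-8.
Putting it together: 8-chlorooctan-1-ol.

8-chlorooctan-1-ol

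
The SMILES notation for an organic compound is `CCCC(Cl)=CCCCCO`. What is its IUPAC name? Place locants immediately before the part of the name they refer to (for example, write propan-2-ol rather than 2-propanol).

The longest carbon chain that includes the –OH group and the multiple bond has 9 carbons, so the parent hydride is nonane.
The highest-priority functional group is an alcohol (–OH), so the name ends in -ol.
A C=C double bond in the chain gives the infix -ene-.
The numbering direction is chosen so that numbering from this end puts the hydroxyl group at C-1 rather than C-9.
That gives the hydroxyl at C-1; the double bond between C-5 and C-6; a chloro group at C-6.
Putting it together: 6-chloronon-5-en-1-ol.

6-chloronon-5-en-1-ol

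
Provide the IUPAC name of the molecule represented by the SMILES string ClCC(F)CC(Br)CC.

The parent chain contains 6 carbons (hexane).
Number the chain so that the substituent locant set {1,2,4} is lower than {3,5,6} at the first point of difference.
That gives a bromo group at C-4; a chloro group at C-1; a fluoro group at C-2.
Prefixes are listed alphabetically: bromo, chloro, fluoro.
Putting it together: 4-bromo-1-chloro-2-fluorohexane.

4-bromo-1-chloro-2-fluorohexane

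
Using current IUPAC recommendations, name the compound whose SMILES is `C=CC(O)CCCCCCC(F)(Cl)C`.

10-chloro-10-fluoroundec-1-en-3-ol

Counting along the main chain through the –OH group and the multiple bond gives 11 carbons: the parent is undecane.
The highest-priority functional group is an alcohol (–OH), so the name ends in -ol.
A C=C double bond in the chain gives the infix -ene-.
Choose the numbering such that numbering from this end puts the hydroxyl group at C-3 rather than C-9.
This places the hydroxyl at C-3; the double bond between C-1 and C-2; a chloro group at C-10; a fluoro group at C-10.
The substituents are ordered alphabetically, ignoring any di-/tri- multipliers.
Assembling the pieces gives 10-chloro-10-fluoroundec-1-en-3-ol.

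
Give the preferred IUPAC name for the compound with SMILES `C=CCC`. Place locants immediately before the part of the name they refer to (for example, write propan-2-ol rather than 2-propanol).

but-1-ene

Counting along the main chain through the multiple bond gives 4 carbons: the parent is butane.
The chain contains a C=C double bond, so the unsaturation ending is -ene.
Choose the numbering such that numbering from this end puts the double bond at C-1 rather than C-3.
That gives the double bond between C-1 and C-2.
The name is but-1-ene.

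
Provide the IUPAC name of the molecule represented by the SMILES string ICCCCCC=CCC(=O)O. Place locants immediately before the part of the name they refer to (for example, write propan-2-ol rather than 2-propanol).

9-iodonon-3-enoic acid

The longest carbon chain that includes the –COOH group and the multiple bond has 9 carbons, so the parent hydride is nonane.
The highest-priority functional group is a carboxylic acid (terminal –COOH), so the name ends in -oic acid.
The chain contains a C=C double bond, so the unsaturation ending is -ene.
Choose the numbering such that the carboxylic acid carbon is C-1 by definition.
That gives the double bond between C-3 and C-4; an iodo group at C-9.
Assembling the pieces gives 9-iodonon-3-enoic acid.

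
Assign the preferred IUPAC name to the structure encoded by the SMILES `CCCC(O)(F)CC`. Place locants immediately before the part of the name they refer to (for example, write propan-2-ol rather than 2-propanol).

The longest chain bearing the –OH group is 6 carbons long (hexane).
An alcohol (–OH) is the principal characteristic group, giving the suffix -ol.
Number the chain so that numbering from this end puts the hydroxyl group at C-3 rather than C-4.
That gives the hydroxyl at C-3; a fluoro group at C-3.
The name is 3-fluorohexan-3-ol.

3-fluorohexan-3-ol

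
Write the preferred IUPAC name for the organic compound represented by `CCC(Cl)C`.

2-chlorobutane

The parent chain contains 4 carbons (butane).
Number the chain so that the substituent locant set {2} is lower than {3} at the first point of difference.
This places a chloro group at C-2.
The name is 2-chlorobutane.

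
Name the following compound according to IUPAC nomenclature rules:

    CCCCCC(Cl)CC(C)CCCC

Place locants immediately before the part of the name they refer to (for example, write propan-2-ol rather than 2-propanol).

The longest continuous carbon chain has 12 atoms, so the parent hydride is dodecane.
Number the chain so that the substituent locant set {5,7} is lower than {6,8} at the first point of difference.
That gives a chloro group at C-7; a methyl group at C-5.
The substituents are ordered alphabetically, ignoring any di-/tri- multipliers.
Putting it together: 7-chloro-5-methyldodecane.

7-chloro-5-methyldodecane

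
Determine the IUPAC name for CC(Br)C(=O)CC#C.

The longest carbon chain that includes the carbonyl and the multiple bond has 6 carbons, so the parent hydride is hexane.
The principal characteristic group is a ketone (C=O on an internal carbon), named with the suffix -one.
There is one C≡C triple bond, indicated by the ending -yne.
Number the chain so that numbering from this end puts the carbonyl group at C-3 rather than C-4.
This places the carbonyl at C-3; the triple bond between C-5 and C-6; a bromo group at C-2.
The name is 2-bromohex-5-yn-3-one.

2-bromohex-5-yn-3-one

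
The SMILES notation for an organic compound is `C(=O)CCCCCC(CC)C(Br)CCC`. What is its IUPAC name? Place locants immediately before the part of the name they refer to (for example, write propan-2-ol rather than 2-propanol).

8-bromo-7-ethylundecanal

The longest chain bearing the –CHO group is 11 carbons long (undecane).
The principal characteristic group is an aldehyde (terminal –CHO), named with the suffix -al.
Choose the numbering such that the aldehyde carbon is C-1 by definition.
That gives a bromo group at C-8; an ethyl group at C-7.
Substituent prefixes are cited in alphabetical order (multiplying prefixes like di-/tri- are ignored for ordering).
The name is 8-bromo-7-ethylundecanal.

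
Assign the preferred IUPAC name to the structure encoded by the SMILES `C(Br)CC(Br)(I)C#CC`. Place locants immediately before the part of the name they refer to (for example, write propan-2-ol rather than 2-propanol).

4,6-dibromo-4-iodohex-2-yne

The longest chain bearing the multiple bond is 6 carbons long (hexane).
There is one C≡C triple bond, indicated by the ending -yne.
The numbering direction is chosen so that numbering from this end puts the triple bond at C-2 rather than C-4.
That gives the triple bond between C-2 and C-3; bromo groups at C-4 and C-6; an iodo group at C-4.
The substituents are ordered alphabetically, ignoring any di-/tri- multipliers.
The name is 4,6-dibromo-4-iodohex-2-yne.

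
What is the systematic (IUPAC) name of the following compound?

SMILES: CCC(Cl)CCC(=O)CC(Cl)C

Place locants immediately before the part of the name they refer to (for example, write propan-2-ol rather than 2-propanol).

The longest chain bearing the carbonyl is 9 carbons long (nonane).
The highest-priority functional group is a ketone (C=O on an internal carbon), so the name ends in -one.
The numbering direction is chosen so that numbering from this end puts the carbonyl group at C-4 rather than C-6.
This places the carbonyl at C-4; chloro groups at C-2 and C-7.
The name is 2,7-dichlorononan-4-one.

2,7-dichlorononan-4-one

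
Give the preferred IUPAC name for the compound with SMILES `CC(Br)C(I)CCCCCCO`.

8-bromo-7-iodononan-1-ol

The longest chain bearing the –OH group is 9 carbons long (nonane).
An alcohol (–OH) is the principal characteristic group, giving the suffix -ol.
The numbering direction is chosen so that numbering from this end puts the hydroxyl group at C-1 rather than C-9.
With this numbering: the hydroxyl at C-1; a bromo group at C-8; an iodo group at C-7.
Prefixes are listed alphabetically: bromo, iodo.
The name is 8-bromo-7-iodononan-1-ol.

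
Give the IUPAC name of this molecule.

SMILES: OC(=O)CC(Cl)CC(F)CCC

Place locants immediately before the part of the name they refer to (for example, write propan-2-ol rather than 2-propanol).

3-chloro-5-fluorooctanoic acid

The longest chain bearing the –COOH group is 8 carbons long (octane).
The principal characteristic group is a carboxylic acid (terminal –COOH), named with the suffix -oic acid.
The numbering direction is chosen so that the carboxylic acid carbon is C-1 by definition.
This places a chloro group at C-3; a fluoro group at C-5.
Prefixes are listed alphabetically: chloro, fluoro.
Putting it together: 3-chloro-5-fluorooctanoic acid.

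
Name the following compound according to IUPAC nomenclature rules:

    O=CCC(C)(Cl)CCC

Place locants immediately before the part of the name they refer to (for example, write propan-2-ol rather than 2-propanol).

3-chloro-3-methylhexanal

The longest chain bearing the –CHO group is 6 carbons long (hexane).
The principal characteristic group is an aldehyde (terminal –CHO), named with the suffix -al.
Choose the numbering such that the aldehyde carbon is C-1 by definition.
That gives a chloro group at C-3; a methyl group at C-3.
Substituent prefixes are cited in alphabetical order (multiplying prefixes like di-/tri- are ignored for ordering).
Assembling the pieces gives 3-chloro-3-methylhexanal.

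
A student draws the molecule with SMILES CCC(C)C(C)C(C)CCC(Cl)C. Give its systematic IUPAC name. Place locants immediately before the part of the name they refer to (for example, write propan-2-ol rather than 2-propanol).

2-chloro-5,6,7-trimethylnonane

The parent chain contains 9 carbons (nonane).
Choose the numbering such that the substituent locant set {2,5,6,7} is lower than {3,4,5,8} at the first point of difference.
With this numbering: a chloro group at C-2; methyl groups at C-5 and C-6 and C-7.
Prefixes are listed alphabetically: chloro, methyl.
Assembling the pieces gives 2-chloro-5,6,7-trimethylnonane.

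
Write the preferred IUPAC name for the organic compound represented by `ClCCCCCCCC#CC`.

10-chlorodec-2-yne

The longest chain bearing the multiple bond is 10 carbons long (decane).
There is one C≡C triple bond, indicated by the ending -yne.
Number the chain so that numbering from this end puts the triple bond at C-2 rather than C-8.
This places the triple bond between C-2 and C-3; a chloro group at C-10.
The name is 10-chlorodec-2-yne.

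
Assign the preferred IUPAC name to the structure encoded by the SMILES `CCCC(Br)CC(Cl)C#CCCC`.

The longest carbon chain that includes the multiple bond has 11 carbons, so the parent hydride is undecane.
The chain contains a C≡C triple bond, so the unsaturation ending is -yne.
The numbering direction is chosen so that numbering from this end puts the triple bond at C-4 rather than C-7.
That gives the triple bond between C-4 and C-5; a bromo group at C-8; a chloro group at C-6.
Prefixes are listed alphabetically: bromo, chloro.
The name is 8-bromo-6-chloroundec-4-yne.

8-bromo-6-chloroundec-4-yne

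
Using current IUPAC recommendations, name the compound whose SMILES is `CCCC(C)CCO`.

3-methylhexan-1-ol

The longest carbon chain that includes the –OH group has 6 carbons, so the parent hydride is hexane.
The principal characteristic group is an alcohol (–OH), named with the suffix -ol.
Choose the numbering such that numbering from this end puts the hydroxyl group at C-1 rather than C-6.
That gives the hydroxyl at C-1; a methyl group at C-3.
The name is 3-methylhexan-1-ol.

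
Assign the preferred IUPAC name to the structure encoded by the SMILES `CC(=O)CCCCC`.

The longest chain bearing the carbonyl is 7 carbons long (heptane).
The highest-priority functional group is a ketone (C=O on an internal carbon), so the name ends in -one.
Choose the numbering such that numbering from this end puts the carbonyl group at C-2 rather than C-6.
With this numbering: the carbonyl at C-2.
Assembling the pieces gives heptan-2-one.

heptan-2-one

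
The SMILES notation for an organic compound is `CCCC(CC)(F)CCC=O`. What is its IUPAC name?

The longest carbon chain that includes the –CHO group has 7 carbons, so the parent hydride is heptane.
The principal characteristic group is an aldehyde (terminal –CHO), named with the suffix -al.
Choose the numbering such that the aldehyde carbon is C-1 by definition.
This places an ethyl group at C-4; a fluoro group at C-4.
The substituents are ordered alphabetically, ignoring any di-/tri- multipliers.
The name is 4-ethyl-4-fluoroheptanal.

4-ethyl-4-fluoroheptanal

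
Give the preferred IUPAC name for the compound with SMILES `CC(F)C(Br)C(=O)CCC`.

Counting along the main chain through the carbonyl gives 7 carbons: the parent is heptane.
A ketone (C=O on an internal carbon) is the principal characteristic group, giving the suffix -one.
Number the chain so that the substituent locant set {2,3} is lower than {5,6} at the first point of difference.
This places the carbonyl at C-4; a bromo group at C-3; a fluoro group at C-2.
Substituent prefixes are cited in alphabetical order (multiplying prefixes like di-/tri- are ignored for ordering).
Assembling the pieces gives 3-bromo-2-fluoroheptan-4-one.

3-bromo-2-fluoroheptan-4-one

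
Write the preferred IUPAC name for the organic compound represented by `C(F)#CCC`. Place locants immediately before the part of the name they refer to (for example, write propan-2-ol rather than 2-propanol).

Counting along the main chain through the multiple bond gives 4 carbons: the parent is butane.
The chain contains a C≡C triple bond, so the unsaturation ending is -yne.
The numbering direction is chosen so that numbering from this end puts the triple bond at C-1 rather than C-3.
That gives the triple bond between C-1 and C-2; a fluoro group at C-1.
The name is 1-fluorobut-1-yne.

1-fluorobut-1-yne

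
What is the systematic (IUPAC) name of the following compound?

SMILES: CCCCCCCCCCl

1-chlorononane

The longest carbon chain is 9 atoms: the parent is nonane.
The numbering direction is chosen so that the substituent locant set {1} is lower than {9} at the first point of difference.
With this numbering: a chloro group at C-1.
Putting it together: 1-chlorononane.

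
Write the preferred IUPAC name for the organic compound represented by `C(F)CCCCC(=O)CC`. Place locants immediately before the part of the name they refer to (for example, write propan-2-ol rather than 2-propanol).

Counting along the main chain through the carbonyl gives 8 carbons: the parent is octane.
The highest-priority functional group is a ketone (C=O on an internal carbon), so the name ends in -one.
Choose the numbering such that numbering from this end puts the carbonyl group at C-3 rather than C-6.
That gives the carbonyl at C-3; a fluoro group at C-8.
The name is 8-fluorooctan-3-one.

8-fluorooctan-3-one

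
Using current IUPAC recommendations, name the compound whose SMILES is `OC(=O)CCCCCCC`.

Counting along the main chain through the –COOH group gives 8 carbons: the parent is octane.
The highest-priority functional group is a carboxylic acid (terminal –COOH), so the name ends in -oic acid.
Number the chain so that the carboxylic acid carbon is C-1 by definition.
Assembling the pieces gives octanoic acid.

octanoic acid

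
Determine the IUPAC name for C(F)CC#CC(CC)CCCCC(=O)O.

The longest carbon chain that includes the –COOH group and the multiple bond has 10 carbons, so the parent hydride is decane.
The principal characteristic group is a carboxylic acid (terminal –COOH), named with the suffix -oic acid.
A C≡C triple bond in the chain gives the infix -yne-.
Number the chain so that the carboxylic acid carbon is C-1 by definition.
That gives the triple bond between C-7 and C-8; an ethyl group at C-6; a fluoro group at C-10.
The substituents are ordered alphabetically, ignoring any di-/tri- multipliers.
Assembling the pieces gives 6-ethyl-10-fluorodec-7-ynoic acid.

6-ethyl-10-fluorodec-7-ynoic acid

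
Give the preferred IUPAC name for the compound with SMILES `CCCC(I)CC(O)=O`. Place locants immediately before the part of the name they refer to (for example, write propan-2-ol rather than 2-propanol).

The longest chain bearing the –COOH group is 6 carbons long (hexane).
The principal characteristic group is a carboxylic acid (terminal –COOH), named with the suffix -oic acid.
Number the chain so that the carboxylic acid carbon is C-1 by definition.
This places an iodo group at C-3.
Assembling the pieces gives 3-iodohexanoic acid.

3-iodohexanoic acid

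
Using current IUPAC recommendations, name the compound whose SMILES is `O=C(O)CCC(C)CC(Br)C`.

Counting along the main chain through the –COOH group gives 7 carbons: the parent is heptane.
The highest-priority functional group is a carboxylic acid (terminal –COOH), so the name ends in -oic acid.
Number the chain so that the carboxylic acid carbon is C-1 by definition.
That gives a bromo group at C-6; a methyl group at C-4.
The substituents are ordered alphabetically, ignoring any di-/tri- multipliers.
Putting it together: 6-bromo-4-methylheptanoic acid.

6-bromo-4-methylheptanoic acid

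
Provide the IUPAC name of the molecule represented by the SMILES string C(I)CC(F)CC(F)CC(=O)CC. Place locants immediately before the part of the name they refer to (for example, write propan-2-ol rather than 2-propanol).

The longest carbon chain that includes the carbonyl has 9 carbons, so the parent hydride is nonane.
The principal characteristic group is a ketone (C=O on an internal carbon), named with the suffix -one.
The numbering direction is chosen so that numbering from this end puts the carbonyl group at C-3 rather than C-7.
That gives the carbonyl at C-3; fluoro groups at C-5 and C-7; an iodo group at C-9.
Substituent prefixes are cited in alphabetical order (multiplying prefixes like di-/tri- are ignored for ordering).
Putting it together: 5,7-difluoro-9-iodononan-3-one.

5,7-difluoro-9-iodononan-3-one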